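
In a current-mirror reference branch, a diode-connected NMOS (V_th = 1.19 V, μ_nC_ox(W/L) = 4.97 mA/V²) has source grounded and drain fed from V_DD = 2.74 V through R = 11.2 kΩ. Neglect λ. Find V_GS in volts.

V_GS = 1.41 V

With gate tied to drain, V_GS = V_DS ≥ V_GS − V_th, so the device is in saturation.
KCL at the drain: ½ k_n (V_GS − V_th)² = (V_DD − V_GS)/R.
Let x = V_GS − 1.19. Then 27.8 x² + x − 1.55 = 0, giving x = 0.219 V (positive root), so V_GS = 1.41 V.
I_D = (V_DD − V_GS)/R = (2.74 − 1.41) / 11.2 = 0.119 mA.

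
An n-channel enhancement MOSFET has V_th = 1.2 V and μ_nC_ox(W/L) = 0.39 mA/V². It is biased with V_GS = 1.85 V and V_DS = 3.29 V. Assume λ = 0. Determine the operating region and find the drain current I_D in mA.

Saturation; I_D = 0.0824 mA

V_ov = V_GS − V_th = 1.85 − 1.2 = 0.65 V.
Since V_DS = 3.29 V ≥ V_ov = 0.65 V, the device is in saturation.
I_D = ½ k_n V_ov² = 0.5 × 0.39 × 0.65² = 0.0824 mA.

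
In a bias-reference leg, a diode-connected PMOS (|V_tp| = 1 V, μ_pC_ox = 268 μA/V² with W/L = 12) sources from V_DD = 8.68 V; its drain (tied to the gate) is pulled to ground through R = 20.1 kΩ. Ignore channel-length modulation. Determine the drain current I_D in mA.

I_D = 0.359 mA

With gate tied to drain, V_SG = V_SD ≥ V_SG − |V_tp|, so the device is in saturation.
k_p = μ_pC_ox · (W/L) = 3.216 mA/V².
KCL at the drain: ½ k_p (V_SG − |V_tp|)² = (V_DD − V_SG)/R.
Let x = V_SG − 1. Then 32.3 x² + x − 7.68 = 0, giving x = 0.472 V (positive root), so V_SG = 1.47 V.
I_D = (V_DD − V_SG)/R = (8.68 − 1.47) / 20.1 = 0.359 mA.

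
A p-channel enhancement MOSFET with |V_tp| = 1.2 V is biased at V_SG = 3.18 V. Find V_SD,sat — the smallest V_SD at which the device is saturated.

The boundary between triode and saturation is V_SD = V_SG − |V_tp| = V_ov.
V_ov = 3.18 − 1.2 = 1.98 V.

V_SD,sat = 1.98 V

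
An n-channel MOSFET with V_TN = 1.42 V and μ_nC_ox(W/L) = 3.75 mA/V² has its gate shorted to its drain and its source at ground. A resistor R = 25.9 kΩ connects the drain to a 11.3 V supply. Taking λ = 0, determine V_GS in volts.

With gate tied to drain, V_GS = V_DS ≥ V_GS − V_TN, so the device is in saturation.
KCL at the drain: ½ k_n (V_GS − V_TN)² = (V_DD − V_GS)/R.
Let x = V_GS − 1.42. Then 48.6 x² + x − 9.88 = 0, giving x = 0.441 V (positive root), so V_GS = 1.86 V.
I_D = (V_DD − V_GS)/R = (11.3 − 1.86) / 25.9 = 0.364 mA.

V_GS = 1.86 V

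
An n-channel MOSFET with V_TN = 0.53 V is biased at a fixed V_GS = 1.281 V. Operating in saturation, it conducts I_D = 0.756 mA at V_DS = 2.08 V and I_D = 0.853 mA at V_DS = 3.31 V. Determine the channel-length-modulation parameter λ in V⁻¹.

λ = 0.133 V⁻¹

With V_GS fixed, I_D ∝ (1 + λ V_DS) in saturation, so I_D2/I_D1 = (1 + λ V_DS2)/(1 + λ V_DS1).
0.853/0.756 = 1.128 = (1 + 3.31 λ)/(1 + 2.08 λ).
Solving: λ (I_D1 V_DS2 − I_D2 V_DS1) = I_D2 − I_D1, so λ = (0.853 − 0.756) / (0.756 × 3.31 − 0.853 × 2.08) = 0.097 / 0.728 = 0.133 V⁻¹.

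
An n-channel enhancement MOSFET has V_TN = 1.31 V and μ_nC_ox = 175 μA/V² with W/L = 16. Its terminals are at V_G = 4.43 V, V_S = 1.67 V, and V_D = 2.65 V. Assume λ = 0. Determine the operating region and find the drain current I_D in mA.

V_GS = V_G − V_S = 4.43 − 1.67 = 2.76 V; V_DS = V_D − V_S = 2.65 − 1.67 = 0.98 V.
k_n = μ_nC_ox · (W/L) = 2.8 mA/V².
V_ov = V_GS − V_TN = 2.76 − 1.31 = 1.45 V.
Since V_DS = 0.98 V < V_ov = 1.45 V, the device is in the triode region.
I_D = k_n [V_ov · V_DS − ½ V_DS²] = 2.8 × [1.45 × 0.98 − 0.5 × 0.98²] = 2.63 mA.

Triode; I_D = 2.63 mA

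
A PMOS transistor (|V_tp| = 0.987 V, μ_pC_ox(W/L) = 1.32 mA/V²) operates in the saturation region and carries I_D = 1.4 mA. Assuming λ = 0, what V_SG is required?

V_SG = 2.44 V

In saturation I_D = ½ k_p (V_SG − |V_tp|)², so V_SG − |V_tp| = √(2 I_D / k_p) = √(2 × 1.4 / 1.32) = 1.46 V.
V_SG = 0.987 + 1.46 = 2.44 V.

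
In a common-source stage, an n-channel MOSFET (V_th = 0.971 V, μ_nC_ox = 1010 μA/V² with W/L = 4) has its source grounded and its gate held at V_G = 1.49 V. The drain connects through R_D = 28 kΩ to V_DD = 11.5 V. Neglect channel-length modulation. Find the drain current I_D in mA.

I_D = 0.402 mA

V_GS = V_G = 1.49 V, so V_ov = 1.49 − 0.971 = 0.519 V.
k_n = μ_nC_ox · (W/L) = 4.04 mA/V².
Assume saturation: I_D = ½ k_n V_ov² = 0.5 × 4.04 × 0.519² = 0.544 mA, giving V_DS = V_DD − I_D R_D = 11.5 − 0.544 × 28 = -3.74 V.
But -3.74 V < V_ov = 0.519 V, so the device is actually in triode.
In triode I_D = k_n[V_ov V_DS − ½ V_DS²] and I_D = (V_DD − V_DS)/R_D. Equating: 56.6 V_DS² − 59.71 V_DS + 11.5 = 0, giving V_DS = 0.253 V (the root below V_ov).
I_D = (11.5 − 0.253) / 28 = 0.402 mA.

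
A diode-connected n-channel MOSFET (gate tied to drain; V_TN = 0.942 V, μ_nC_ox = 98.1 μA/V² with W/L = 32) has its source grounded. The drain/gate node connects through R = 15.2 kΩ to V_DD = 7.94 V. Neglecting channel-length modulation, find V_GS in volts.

V_GS = 1.46 V

With gate tied to drain, V_GS = V_DS ≥ V_GS − V_TN, so the device is in saturation.
k_n = μ_nC_ox · (W/L) = 3.139 mA/V².
KCL at the drain: ½ k_n (V_GS − V_TN)² = (V_DD − V_GS)/R.
Let x = V_GS − 0.942. Then 23.9 x² + x − 6.998 = 0, giving x = 0.521 V (positive root), so V_GS = 1.46 V.
I_D = (V_DD − V_GS)/R = (7.94 − 1.46) / 15.2 = 0.426 mA.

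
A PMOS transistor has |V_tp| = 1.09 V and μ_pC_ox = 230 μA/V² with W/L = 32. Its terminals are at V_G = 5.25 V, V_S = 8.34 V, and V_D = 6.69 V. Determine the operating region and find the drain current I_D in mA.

Triode; I_D = 14.3 mA

V_SG = V_S − V_G = 8.34 − 5.25 = 3.09 V; V_SD = V_S − V_D = 8.34 − 6.69 = 1.65 V.
k_p = μ_pC_ox · (W/L) = 7.36 mA/V².
V_ov = V_SG − |V_tp| = 3.09 − 1.09 = 2 V.
Since V_SD = 1.65 V < V_ov = 2 V, the device is in the triode region.
I_D = k_p [V_ov · V_SD − ½ V_SD²] = 7.36 × [2 × 1.65 − 0.5 × 1.65²] = 14.3 mA.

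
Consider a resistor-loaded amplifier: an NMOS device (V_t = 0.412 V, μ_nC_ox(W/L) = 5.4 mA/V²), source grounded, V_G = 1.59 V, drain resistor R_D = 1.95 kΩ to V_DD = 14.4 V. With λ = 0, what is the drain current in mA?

V_GS = V_G = 1.59 V, so V_ov = 1.59 − 0.412 = 1.18 V.
Assume saturation: I_D = ½ k_n V_ov² = 0.5 × 5.4 × 1.18² = 3.75 mA, giving V_DS = V_DD − I_D R_D = 14.4 − 3.75 × 1.95 = 7.09 V.
V_DS = 7.09 V ≥ V_ov = 1.18 V, confirming saturation.

I_D = 3.75 mA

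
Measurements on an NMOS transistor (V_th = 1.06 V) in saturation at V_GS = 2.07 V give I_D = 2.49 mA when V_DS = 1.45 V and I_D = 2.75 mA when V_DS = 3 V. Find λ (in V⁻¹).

With V_GS fixed, I_D ∝ (1 + λ V_DS) in saturation, so I_D2/I_D1 = (1 + λ V_DS2)/(1 + λ V_DS1).
2.75/2.49 = 1.104 = (1 + 3 λ)/(1 + 1.45 λ).
Solving: λ (I_D1 V_DS2 − I_D2 V_DS1) = I_D2 − I_D1, so λ = (2.75 − 2.49) / (2.49 × 3 − 2.75 × 1.45) = 0.26 / 3.48 = 0.0747 V⁻¹.

λ = 0.0747 V⁻¹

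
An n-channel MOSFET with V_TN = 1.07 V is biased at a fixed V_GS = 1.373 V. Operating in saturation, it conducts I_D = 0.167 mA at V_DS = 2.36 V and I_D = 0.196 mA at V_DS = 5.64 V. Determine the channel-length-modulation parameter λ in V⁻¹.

With V_GS fixed, I_D ∝ (1 + λ V_DS) in saturation, so I_D2/I_D1 = (1 + λ V_DS2)/(1 + λ V_DS1).
0.196/0.167 = 1.174 = (1 + 5.64 λ)/(1 + 2.36 λ).
Solving: λ (I_D1 V_DS2 − I_D2 V_DS1) = I_D2 − I_D1, so λ = (0.196 − 0.167) / (0.167 × 5.64 − 0.196 × 2.36) = 0.029 / 0.479 = 0.0605 V⁻¹.

λ = 0.0605 V⁻¹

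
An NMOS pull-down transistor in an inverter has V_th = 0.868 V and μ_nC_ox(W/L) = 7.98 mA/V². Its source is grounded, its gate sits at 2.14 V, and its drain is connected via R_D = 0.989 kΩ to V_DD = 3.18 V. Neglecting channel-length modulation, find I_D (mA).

V_GS = V_G = 2.14 V, so V_ov = 2.14 − 0.868 = 1.27 V.
Assume saturation: I_D = ½ k_n V_ov² = 0.5 × 7.98 × 1.27² = 6.46 mA, giving V_DS = V_DD − I_D R_D = 3.18 − 6.46 × 0.989 = -3.2 V.
But -3.2 V < V_ov = 1.27 V, so the device is actually in triode.
In triode I_D = k_n[V_ov V_DS − ½ V_DS²] and I_D = (V_DD − V_DS)/R_D. Equating: 3.95 V_DS² − 11.04 V_DS + 3.18 = 0, giving V_DS = 0.326 V (the root below V_ov).
I_D = (3.18 − 0.326) / 0.989 = 2.89 mA.

I_D = 2.89 mA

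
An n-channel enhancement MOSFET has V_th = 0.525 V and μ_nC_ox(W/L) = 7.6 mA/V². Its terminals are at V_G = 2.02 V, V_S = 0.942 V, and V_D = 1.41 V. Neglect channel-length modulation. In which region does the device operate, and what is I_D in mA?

Triode; I_D = 1.13 mA

V_GS = V_G − V_S = 2.02 − 0.942 = 1.08 V; V_DS = V_D − V_S = 1.41 − 0.942 = 0.468 V.
V_ov = V_GS − V_th = 1.08 − 0.525 = 0.553 V.
Since V_DS = 0.468 V < V_ov = 0.553 V, the device is in the triode region.
I_D = k_n [V_ov · V_DS − ½ V_DS²] = 7.6 × [0.553 × 0.468 − 0.5 × 0.468²] = 1.13 mA.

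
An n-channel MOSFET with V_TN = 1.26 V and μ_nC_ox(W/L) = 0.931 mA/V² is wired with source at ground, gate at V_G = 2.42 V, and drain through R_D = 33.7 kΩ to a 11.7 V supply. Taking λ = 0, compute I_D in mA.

I_D = 0.336 mA

V_GS = V_G = 2.42 V, so V_ov = 2.42 − 1.26 = 1.16 V.
Assume saturation: I_D = ½ k_n V_ov² = 0.5 × 0.931 × 1.16² = 0.626 mA, giving V_DS = V_DD − I_D R_D = 11.7 − 0.626 × 33.7 = -9.41 V.
But -9.41 V < V_ov = 1.16 V, so the device is actually in triode.
In triode I_D = k_n[V_ov V_DS − ½ V_DS²] and I_D = (V_DD − V_DS)/R_D. Equating: 15.7 V_DS² − 37.39 V_DS + 11.7 = 0, giving V_DS = 0.37 V (the root below V_ov).
I_D = (11.7 − 0.37) / 33.7 = 0.336 mA.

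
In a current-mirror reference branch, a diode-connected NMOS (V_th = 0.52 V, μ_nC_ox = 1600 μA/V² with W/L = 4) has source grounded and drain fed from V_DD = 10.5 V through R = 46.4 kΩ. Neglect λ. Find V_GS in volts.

V_GS = 0.776 V

With gate tied to drain, V_GS = V_DS ≥ V_GS − V_th, so the device is in saturation.
k_n = μ_nC_ox · (W/L) = 6.4 mA/V².
KCL at the drain: ½ k_n (V_GS − V_th)² = (V_DD − V_GS)/R.
Let x = V_GS − 0.52. Then 148 x² + x − 9.98 = 0, giving x = 0.256 V (positive root), so V_GS = 0.776 V.
I_D = (V_DD − V_GS)/R = (10.5 − 0.776) / 46.4 = 0.21 mA.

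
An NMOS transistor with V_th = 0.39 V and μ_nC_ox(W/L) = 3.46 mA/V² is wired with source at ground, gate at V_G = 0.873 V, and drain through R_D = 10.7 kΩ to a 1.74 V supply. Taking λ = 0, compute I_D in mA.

V_GS = V_G = 0.873 V, so V_ov = 0.873 − 0.39 = 0.483 V.
Assume saturation: I_D = ½ k_n V_ov² = 0.5 × 3.46 × 0.483² = 0.404 mA, giving V_DS = V_DD − I_D R_D = 1.74 − 0.404 × 10.7 = -2.58 V.
But -2.58 V < V_ov = 0.483 V, so the device is actually in triode.
In triode I_D = k_n[V_ov V_DS − ½ V_DS²] and I_D = (V_DD − V_DS)/R_D. Equating: 18.5 V_DS² − 18.88 V_DS + 1.74 = 0, giving V_DS = 0.102 V (the root below V_ov).
I_D = (1.74 − 0.102) / 10.7 = 0.153 mA.

I_D = 0.153 mA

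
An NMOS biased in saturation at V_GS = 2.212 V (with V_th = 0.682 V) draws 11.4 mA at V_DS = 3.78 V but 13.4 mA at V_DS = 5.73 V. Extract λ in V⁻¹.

λ = 0.136 V⁻¹

With V_GS fixed, I_D ∝ (1 + λ V_DS) in saturation, so I_D2/I_D1 = (1 + λ V_DS2)/(1 + λ V_DS1).
13.4/11.4 = 1.175 = (1 + 5.73 λ)/(1 + 3.78 λ).
Solving: λ (I_D1 V_DS2 − I_D2 V_DS1) = I_D2 − I_D1, so λ = (13.4 − 11.4) / (11.4 × 5.73 − 13.4 × 3.78) = 2 / 14.7 = 0.136 V⁻¹.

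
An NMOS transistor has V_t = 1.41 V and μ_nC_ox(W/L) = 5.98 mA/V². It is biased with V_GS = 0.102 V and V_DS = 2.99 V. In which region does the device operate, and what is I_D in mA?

V_GS = 0.102 V < V_t = 1.41 V, so the transistor is in cutoff.

Cutoff; I_D = 0 mA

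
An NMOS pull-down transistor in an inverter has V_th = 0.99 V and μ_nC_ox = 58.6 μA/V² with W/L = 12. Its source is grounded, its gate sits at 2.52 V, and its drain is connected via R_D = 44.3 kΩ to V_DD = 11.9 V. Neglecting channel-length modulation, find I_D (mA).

I_D = 0.263 mA

V_GS = V_G = 2.52 V, so V_ov = 2.52 − 0.99 = 1.53 V.
k_n = μ_nC_ox · (W/L) = 0.7032 mA/V².
Assume saturation: I_D = ½ k_n V_ov² = 0.5 × 0.7032 × 1.53² = 0.823 mA, giving V_DS = V_DD − I_D R_D = 11.9 − 0.823 × 44.3 = -24.6 V.
But -24.6 V < V_ov = 1.53 V, so the device is actually in triode.
In triode I_D = k_n[V_ov V_DS − ½ V_DS²] and I_D = (V_DD − V_DS)/R_D. Equating: 15.6 V_DS² − 48.66 V_DS + 11.9 = 0, giving V_DS = 0.267 V (the root below V_ov).
I_D = (11.9 − 0.267) / 44.3 = 0.263 mA.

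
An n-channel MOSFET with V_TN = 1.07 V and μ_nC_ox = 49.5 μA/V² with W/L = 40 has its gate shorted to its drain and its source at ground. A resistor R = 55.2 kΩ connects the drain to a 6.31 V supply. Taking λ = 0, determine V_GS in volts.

V_GS = 1.37 V

With gate tied to drain, V_GS = V_DS ≥ V_GS − V_TN, so the device is in saturation.
k_n = μ_nC_ox · (W/L) = 1.98 mA/V².
KCL at the drain: ½ k_n (V_GS − V_TN)² = (V_DD − V_GS)/R.
Let x = V_GS − 1.07. Then 54.6 x² + x − 5.24 = 0, giving x = 0.301 V (positive root), so V_GS = 1.37 V.
I_D = (V_DD − V_GS)/R = (6.31 − 1.37) / 55.2 = 0.0895 mA.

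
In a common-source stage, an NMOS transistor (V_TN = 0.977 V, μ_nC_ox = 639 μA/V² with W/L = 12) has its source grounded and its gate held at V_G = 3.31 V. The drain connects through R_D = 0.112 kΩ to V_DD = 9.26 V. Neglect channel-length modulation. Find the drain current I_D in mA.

I_D = 20.9 mA

V_GS = V_G = 3.31 V, so V_ov = 3.31 − 0.977 = 2.33 V.
k_n = μ_nC_ox · (W/L) = 7.668 mA/V².
Assume saturation: I_D = ½ k_n V_ov² = 0.5 × 7.668 × 2.33² = 20.9 mA, giving V_DS = V_DD − I_D R_D = 9.26 − 20.9 × 0.112 = 6.92 V.
V_DS = 6.92 V ≥ V_ov = 2.33 V, confirming saturation.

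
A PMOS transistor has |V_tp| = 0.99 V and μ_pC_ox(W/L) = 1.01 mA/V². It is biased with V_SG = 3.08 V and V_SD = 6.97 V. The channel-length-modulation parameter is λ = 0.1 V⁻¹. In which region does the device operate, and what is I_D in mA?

V_ov = V_SG − |V_tp| = 3.08 − 0.99 = 2.09 V.
Since V_SD = 6.97 V ≥ V_ov = 2.09 V, the device is in saturation.
I_D = ½ k_p V_ov² (1 + λ V_SD) = 0.5 × 1.01 × 2.09² × (1 + 0.1 × 6.97) = 3.74 mA.

Saturation; I_D = 3.74 mA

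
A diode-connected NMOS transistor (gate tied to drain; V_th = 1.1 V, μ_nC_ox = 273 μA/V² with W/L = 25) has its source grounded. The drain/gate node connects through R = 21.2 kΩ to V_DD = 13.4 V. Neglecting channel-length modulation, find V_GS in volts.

With gate tied to drain, V_GS = V_DS ≥ V_GS − V_th, so the device is in saturation.
k_n = μ_nC_ox · (W/L) = 6.825 mA/V².
KCL at the drain: ½ k_n (V_GS − V_th)² = (V_DD − V_GS)/R.
Let x = V_GS − 1.1. Then 72.3 x² + x − 12.3 = 0, giving x = 0.405 V (positive root), so V_GS = 1.51 V.
I_D = (V_DD − V_GS)/R = (13.4 − 1.51) / 21.2 = 0.561 mA.

V_GS = 1.51 V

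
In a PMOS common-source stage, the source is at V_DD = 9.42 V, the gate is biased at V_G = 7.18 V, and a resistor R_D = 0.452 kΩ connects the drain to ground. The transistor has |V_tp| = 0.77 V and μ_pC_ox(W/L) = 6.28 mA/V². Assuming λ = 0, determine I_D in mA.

I_D = 6.79 mA

V_SG = V_DD − V_G = 9.42 − 7.18 = 2.24 V, so V_ov = 2.24 − 0.77 = 1.47 V.
Assume saturation: I_D = ½ k_p V_ov² = 0.5 × 6.28 × 1.47² = 6.79 mA, giving V_SD = V_DD − I_D R_D = 9.42 − 6.79 × 0.452 = 6.35 V.
V_SD = 6.35 V ≥ V_ov = 1.47 V, confirming saturation.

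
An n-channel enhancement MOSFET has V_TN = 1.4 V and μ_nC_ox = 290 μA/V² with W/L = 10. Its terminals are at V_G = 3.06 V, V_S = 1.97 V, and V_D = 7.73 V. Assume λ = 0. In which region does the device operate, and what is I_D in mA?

V_GS = V_G − V_S = 3.06 − 1.97 = 1.09 V; V_DS = V_D − V_S = 7.73 − 1.97 = 5.76 V.
V_GS = 1.09 V < V_TN = 1.4 V, so the transistor is in cutoff.

Cutoff; I_D = 0 mA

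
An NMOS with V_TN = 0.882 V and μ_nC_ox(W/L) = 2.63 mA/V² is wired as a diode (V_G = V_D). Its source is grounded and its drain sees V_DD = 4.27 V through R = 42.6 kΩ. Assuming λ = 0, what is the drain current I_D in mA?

I_D = 0.0740 mA

With gate tied to drain, V_GS = V_DS ≥ V_GS − V_TN, so the device is in saturation.
KCL at the drain: ½ k_n (V_GS − V_TN)² = (V_DD − V_GS)/R.
Let x = V_GS − 0.882. Then 56 x² + x − 3.388 = 0, giving x = 0.237 V (positive root), so V_GS = 1.12 V.
I_D = (V_DD − V_GS)/R = (4.27 − 1.12) / 42.6 = 0.074 mA.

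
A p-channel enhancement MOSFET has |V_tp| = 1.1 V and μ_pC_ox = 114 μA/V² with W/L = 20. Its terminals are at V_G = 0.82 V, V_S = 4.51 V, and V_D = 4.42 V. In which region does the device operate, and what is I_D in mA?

V_SG = V_S − V_G = 4.51 − 0.82 = 3.69 V; V_SD = V_S − V_D = 4.51 − 4.42 = 0.09 V.
k_p = μ_pC_ox · (W/L) = 2.28 mA/V².
V_ov = V_SG − |V_tp| = 3.69 − 1.1 = 2.59 V.
Since V_SD = 0.09 V < V_ov = 2.59 V, the device is in the triode region.
I_D = k_p [V_ov · V_SD − ½ V_SD²] = 2.28 × [2.59 × 0.09 − 0.5 × 0.09²] = 0.522 mA.

Triode; I_D = 0.522 mA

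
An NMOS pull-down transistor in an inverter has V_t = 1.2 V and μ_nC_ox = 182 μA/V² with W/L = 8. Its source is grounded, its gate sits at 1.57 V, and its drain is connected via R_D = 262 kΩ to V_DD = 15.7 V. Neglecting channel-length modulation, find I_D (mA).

V_GS = V_G = 1.57 V, so V_ov = 1.57 − 1.2 = 0.37 V.
k_n = μ_nC_ox · (W/L) = 1.456 mA/V².
Assume saturation: I_D = ½ k_n V_ov² = 0.5 × 1.456 × 0.37² = 0.0997 mA, giving V_DS = V_DD − I_D R_D = 15.7 − 0.0997 × 262 = -10.4 V.
But -10.4 V < V_ov = 0.37 V, so the device is actually in triode.
In triode I_D = k_n[V_ov V_DS − ½ V_DS²] and I_D = (V_DD − V_DS)/R_D. Equating: 191 V_DS² − 142.1 V_DS + 15.7 = 0, giving V_DS = 0.135 V (the root below V_ov).
I_D = (15.7 − 0.135) / 262 = 0.0594 mA.

I_D = 0.0594 mA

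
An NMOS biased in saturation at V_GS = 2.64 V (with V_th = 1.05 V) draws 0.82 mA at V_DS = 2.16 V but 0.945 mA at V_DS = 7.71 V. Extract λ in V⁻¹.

With V_GS fixed, I_D ∝ (1 + λ V_DS) in saturation, so I_D2/I_D1 = (1 + λ V_DS2)/(1 + λ V_DS1).
0.945/0.82 = 1.152 = (1 + 7.71 λ)/(1 + 2.16 λ).
Solving: λ (I_D1 V_DS2 − I_D2 V_DS1) = I_D2 − I_D1, so λ = (0.945 − 0.82) / (0.82 × 7.71 − 0.945 × 2.16) = 0.125 / 4.28 = 0.0292 V⁻¹.

λ = 0.0292 V⁻¹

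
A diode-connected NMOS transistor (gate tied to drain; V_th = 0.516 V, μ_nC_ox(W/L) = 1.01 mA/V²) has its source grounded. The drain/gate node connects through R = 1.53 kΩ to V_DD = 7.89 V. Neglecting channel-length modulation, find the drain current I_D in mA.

With gate tied to drain, V_GS = V_DS ≥ V_GS − V_th, so the device is in saturation.
KCL at the drain: ½ k_n (V_GS − V_th)² = (V_DD − V_GS)/R.
Let x = V_GS − 0.516. Then 0.773 x² + x − 7.374 = 0, giving x = 2.51 V (positive root), so V_GS = 3.03 V.
I_D = (V_DD − V_GS)/R = (7.89 − 3.03) / 1.53 = 3.18 mA.

I_D = 3.18 mA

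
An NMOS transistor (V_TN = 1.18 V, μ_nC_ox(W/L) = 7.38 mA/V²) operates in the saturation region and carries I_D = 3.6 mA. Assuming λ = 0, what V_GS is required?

V_GS = 2.17 V

In saturation I_D = ½ k_n (V_GS − V_TN)², so V_GS − V_TN = √(2 I_D / k_n) = √(2 × 3.6 / 7.38) = 0.988 V.
V_GS = 1.18 + 0.988 = 2.17 V.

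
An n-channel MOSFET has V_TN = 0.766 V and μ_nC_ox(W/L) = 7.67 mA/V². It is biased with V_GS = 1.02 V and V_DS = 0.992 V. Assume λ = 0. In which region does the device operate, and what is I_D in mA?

V_ov = V_GS − V_TN = 1.02 − 0.766 = 0.254 V.
Since V_DS = 0.992 V ≥ V_ov = 0.254 V, the device is in saturation.
I_D = ½ k_n V_ov² = 0.5 × 7.67 × 0.254² = 0.247 mA.

Saturation; I_D = 0.247 mA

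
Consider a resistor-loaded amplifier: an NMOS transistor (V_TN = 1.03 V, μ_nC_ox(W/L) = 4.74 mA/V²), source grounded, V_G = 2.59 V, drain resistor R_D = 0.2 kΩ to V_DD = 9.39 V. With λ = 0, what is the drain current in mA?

I_D = 5.77 mA

V_GS = V_G = 2.59 V, so V_ov = 2.59 − 1.03 = 1.56 V.
Assume saturation: I_D = ½ k_n V_ov² = 0.5 × 4.74 × 1.56² = 5.77 mA, giving V_DS = V_DD − I_D R_D = 9.39 − 5.77 × 0.2 = 8.24 V.
V_DS = 8.24 V ≥ V_ov = 1.56 V, confirming saturation.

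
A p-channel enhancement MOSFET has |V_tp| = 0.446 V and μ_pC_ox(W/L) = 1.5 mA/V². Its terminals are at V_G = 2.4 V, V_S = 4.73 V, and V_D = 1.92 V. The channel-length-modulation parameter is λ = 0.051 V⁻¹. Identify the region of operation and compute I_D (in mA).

V_SG = V_S − V_G = 4.73 − 2.4 = 2.33 V; V_SD = V_S − V_D = 4.73 − 1.92 = 2.81 V.
V_ov = V_SG − |V_tp| = 2.33 − 0.446 = 1.88 V.
Since V_SD = 2.81 V ≥ V_ov = 1.88 V, the device is in saturation.
I_D = ½ k_p V_ov² (1 + λ V_SD) = 0.5 × 1.5 × 1.88² × (1 + 0.051 × 2.81) = 3.04 mA.

Saturation; I_D = 3.04 mA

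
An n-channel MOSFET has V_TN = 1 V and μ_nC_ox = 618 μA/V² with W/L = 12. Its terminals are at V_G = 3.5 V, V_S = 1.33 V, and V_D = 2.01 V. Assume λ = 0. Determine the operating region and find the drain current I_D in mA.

Triode; I_D = 4.19 mA

V_GS = V_G − V_S = 3.5 − 1.33 = 2.17 V; V_DS = V_D − V_S = 2.01 − 1.33 = 0.68 V.
k_n = μ_nC_ox · (W/L) = 7.416 mA/V².
V_ov = V_GS − V_TN = 2.17 − 1 = 1.17 V.
Since V_DS = 0.68 V < V_ov = 1.17 V, the device is in the triode region.
I_D = k_n [V_ov · V_DS − ½ V_DS²] = 7.416 × [1.17 × 0.68 − 0.5 × 0.68²] = 4.19 mA.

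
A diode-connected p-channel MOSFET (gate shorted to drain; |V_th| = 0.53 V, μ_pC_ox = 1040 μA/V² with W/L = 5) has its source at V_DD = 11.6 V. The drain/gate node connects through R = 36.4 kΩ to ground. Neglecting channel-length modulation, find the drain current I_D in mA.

I_D = 0.295 mA

With gate tied to drain, V_SG = V_SD ≥ V_SG − |V_th|, so the device is in saturation.
k_p = μ_pC_ox · (W/L) = 5.2 mA/V².
KCL at the drain: ½ k_p (V_SG − |V_th|)² = (V_DD − V_SG)/R.
Let x = V_SG − 0.53. Then 94.6 x² + x − 11.07 = 0, giving x = 0.337 V (positive root), so V_SG = 0.867 V.
I_D = (V_DD − V_SG)/R = (11.6 − 0.867) / 36.4 = 0.295 mA.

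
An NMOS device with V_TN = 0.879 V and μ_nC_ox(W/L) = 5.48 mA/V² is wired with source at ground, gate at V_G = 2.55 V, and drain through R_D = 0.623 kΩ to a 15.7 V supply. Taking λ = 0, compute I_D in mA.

I_D = 7.65 mA

V_GS = V_G = 2.55 V, so V_ov = 2.55 − 0.879 = 1.67 V.
Assume saturation: I_D = ½ k_n V_ov² = 0.5 × 5.48 × 1.67² = 7.65 mA, giving V_DS = V_DD − I_D R_D = 15.7 − 7.65 × 0.623 = 10.9 V.
V_DS = 10.9 V ≥ V_ov = 1.67 V, confirming saturation.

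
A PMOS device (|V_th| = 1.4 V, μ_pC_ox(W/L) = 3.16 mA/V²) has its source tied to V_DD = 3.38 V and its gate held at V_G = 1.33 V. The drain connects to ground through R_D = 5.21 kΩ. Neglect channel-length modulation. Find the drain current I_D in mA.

I_D = 0.571 mA

V_SG = V_DD − V_G = 3.38 − 1.33 = 2.05 V, so V_ov = 2.05 − 1.4 = 0.65 V.
Assume saturation: I_D = ½ k_p V_ov² = 0.5 × 3.16 × 0.65² = 0.668 mA, giving V_SD = V_DD − I_D R_D = 3.38 − 0.668 × 5.21 = -0.0979 V.
But -0.0979 V < V_ov = 0.65 V, so the device is actually in triode.
In triode I_D = k_p[V_ov V_SD − ½ V_SD²] and I_D = (V_DD − V_SD)/R_D. Equating: 8.23 V_SD² − 11.7 V_SD + 3.38 = 0, giving V_SD = 0.403 V (the root below V_ov).
I_D = (3.38 − 0.403) / 5.21 = 0.571 mA.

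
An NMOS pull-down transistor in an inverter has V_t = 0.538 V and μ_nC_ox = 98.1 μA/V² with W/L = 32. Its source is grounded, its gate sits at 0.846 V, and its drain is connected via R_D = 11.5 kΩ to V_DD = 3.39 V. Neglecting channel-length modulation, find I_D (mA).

I_D = 0.149 mA

V_GS = V_G = 0.846 V, so V_ov = 0.846 − 0.538 = 0.308 V.
k_n = μ_nC_ox · (W/L) = 3.139 mA/V².
Assume saturation: I_D = ½ k_n V_ov² = 0.5 × 3.139 × 0.308² = 0.149 mA, giving V_DS = V_DD − I_D R_D = 3.39 − 0.149 × 11.5 = 1.68 V.
V_DS = 1.68 V ≥ V_ov = 0.308 V, confirming saturation.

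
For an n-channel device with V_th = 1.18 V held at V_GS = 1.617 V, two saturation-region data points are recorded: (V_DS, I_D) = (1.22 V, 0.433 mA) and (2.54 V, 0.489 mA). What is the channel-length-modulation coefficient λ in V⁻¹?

With V_GS fixed, I_D ∝ (1 + λ V_DS) in saturation, so I_D2/I_D1 = (1 + λ V_DS2)/(1 + λ V_DS1).
0.489/0.433 = 1.129 = (1 + 2.54 λ)/(1 + 1.22 λ).
Solving: λ (I_D1 V_DS2 − I_D2 V_DS1) = I_D2 − I_D1, so λ = (0.489 − 0.433) / (0.433 × 2.54 − 0.489 × 1.22) = 0.056 / 0.503 = 0.111 V⁻¹.

λ = 0.111 V⁻¹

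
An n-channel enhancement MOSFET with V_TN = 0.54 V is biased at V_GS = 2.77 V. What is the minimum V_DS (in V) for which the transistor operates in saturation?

V_DS,sat = 2.23 V

The boundary between triode and saturation is V_DS = V_GS − V_TN = V_ov.
V_ov = 2.77 − 0.54 = 2.23 V.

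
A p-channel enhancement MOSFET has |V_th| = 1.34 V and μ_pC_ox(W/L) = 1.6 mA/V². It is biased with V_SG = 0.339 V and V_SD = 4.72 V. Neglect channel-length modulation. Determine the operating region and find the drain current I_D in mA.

Cutoff; I_D = 0 mA

V_SG = 0.339 V < |V_th| = 1.34 V, so the transistor is in cutoff.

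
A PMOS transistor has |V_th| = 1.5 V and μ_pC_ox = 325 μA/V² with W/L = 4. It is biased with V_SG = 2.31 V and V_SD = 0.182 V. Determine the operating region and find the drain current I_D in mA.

k_p = μ_pC_ox · (W/L) = 1.3 mA/V².
V_ov = V_SG − |V_th| = 2.31 − 1.5 = 0.81 V.
Since V_SD = 0.182 V < V_ov = 0.81 V, the device is in the triode region.
I_D = k_p [V_ov · V_SD − ½ V_SD²] = 1.3 × [0.81 × 0.182 − 0.5 × 0.182²] = 0.17 mA.

Triode; I_D = 0.170 mA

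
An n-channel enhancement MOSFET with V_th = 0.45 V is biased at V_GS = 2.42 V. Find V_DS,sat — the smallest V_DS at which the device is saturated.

V_DS,sat = 1.97 V

The boundary between triode and saturation is V_DS = V_GS − V_th = V_ov.
V_ov = 2.42 − 0.45 = 1.97 V.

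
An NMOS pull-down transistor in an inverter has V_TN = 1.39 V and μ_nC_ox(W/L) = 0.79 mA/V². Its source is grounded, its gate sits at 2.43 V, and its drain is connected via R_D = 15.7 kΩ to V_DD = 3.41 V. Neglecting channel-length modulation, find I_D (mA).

I_D = 0.199 mA

V_GS = V_G = 2.43 V, so V_ov = 2.43 − 1.39 = 1.04 V.
Assume saturation: I_D = ½ k_n V_ov² = 0.5 × 0.79 × 1.04² = 0.427 mA, giving V_DS = V_DD − I_D R_D = 3.41 − 0.427 × 15.7 = -3.3 V.
But -3.3 V < V_ov = 1.04 V, so the device is actually in triode.
In triode I_D = k_n[V_ov V_DS − ½ V_DS²] and I_D = (V_DD − V_DS)/R_D. Equating: 6.2 V_DS² − 13.9 V_DS + 3.41 = 0, giving V_DS = 0.28 V (the root below V_ov).
I_D = (3.41 − 0.28) / 15.7 = 0.199 mA.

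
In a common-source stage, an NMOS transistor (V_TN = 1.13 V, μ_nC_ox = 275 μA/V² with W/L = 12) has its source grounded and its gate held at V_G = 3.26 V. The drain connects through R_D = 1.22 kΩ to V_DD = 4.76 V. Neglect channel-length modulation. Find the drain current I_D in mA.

I_D = 3.44 mA

V_GS = V_G = 3.26 V, so V_ov = 3.26 − 1.13 = 2.13 V.
k_n = μ_nC_ox · (W/L) = 3.3 mA/V².
Assume saturation: I_D = ½ k_n V_ov² = 0.5 × 3.3 × 2.13² = 7.49 mA, giving V_DS = V_DD − I_D R_D = 4.76 − 7.49 × 1.22 = -4.37 V.
But -4.37 V < V_ov = 2.13 V, so the device is actually in triode.
In triode I_D = k_n[V_ov V_DS − ½ V_DS²] and I_D = (V_DD − V_DS)/R_D. Equating: 2.01 V_DS² − 9.575 V_DS + 4.76 = 0, giving V_DS = 0.564 V (the root below V_ov).
I_D = (4.76 − 0.564) / 1.22 = 3.44 mA.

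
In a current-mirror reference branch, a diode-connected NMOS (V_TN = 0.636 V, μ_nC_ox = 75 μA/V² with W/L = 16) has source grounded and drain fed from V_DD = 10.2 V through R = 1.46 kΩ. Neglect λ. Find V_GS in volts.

V_GS = 3.42 V

With gate tied to drain, V_GS = V_DS ≥ V_GS − V_TN, so the device is in saturation.
k_n = μ_nC_ox · (W/L) = 1.2 mA/V².
KCL at the drain: ½ k_n (V_GS − V_TN)² = (V_DD − V_GS)/R.
Let x = V_GS − 0.636. Then 0.876 x² + x − 9.564 = 0, giving x = 2.78 V (positive root), so V_GS = 3.42 V.
I_D = (V_DD − V_GS)/R = (10.2 − 3.42) / 1.46 = 4.64 mA.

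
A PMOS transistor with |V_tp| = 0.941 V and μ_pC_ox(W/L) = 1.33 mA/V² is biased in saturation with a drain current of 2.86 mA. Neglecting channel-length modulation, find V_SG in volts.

V_SG = 3.01 V

In saturation I_D = ½ k_p (V_SG − |V_tp|)², so V_SG − |V_tp| = √(2 I_D / k_p) = √(2 × 2.86 / 1.33) = 2.07 V.
V_SG = 0.941 + 2.07 = 3.01 V.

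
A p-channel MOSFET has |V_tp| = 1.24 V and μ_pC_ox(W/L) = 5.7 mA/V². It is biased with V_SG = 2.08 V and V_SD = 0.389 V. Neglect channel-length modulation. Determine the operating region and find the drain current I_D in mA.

V_ov = V_SG − |V_tp| = 2.08 − 1.24 = 0.84 V.
Since V_SD = 0.389 V < V_ov = 0.84 V, the device is in the triode region.
I_D = k_p [V_ov · V_SD − ½ V_SD²] = 5.7 × [0.84 × 0.389 − 0.5 × 0.389²] = 1.43 mA.

Triode; I_D = 1.43 mA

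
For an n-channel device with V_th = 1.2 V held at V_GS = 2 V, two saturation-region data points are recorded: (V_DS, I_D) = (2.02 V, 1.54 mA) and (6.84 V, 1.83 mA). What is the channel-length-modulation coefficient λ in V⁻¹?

λ = 0.0424 V⁻¹

With V_GS fixed, I_D ∝ (1 + λ V_DS) in saturation, so I_D2/I_D1 = (1 + λ V_DS2)/(1 + λ V_DS1).
1.83/1.54 = 1.188 = (1 + 6.84 λ)/(1 + 2.02 λ).
Solving: λ (I_D1 V_DS2 − I_D2 V_DS1) = I_D2 − I_D1, so λ = (1.83 − 1.54) / (1.54 × 6.84 − 1.83 × 2.02) = 0.29 / 6.84 = 0.0424 V⁻¹.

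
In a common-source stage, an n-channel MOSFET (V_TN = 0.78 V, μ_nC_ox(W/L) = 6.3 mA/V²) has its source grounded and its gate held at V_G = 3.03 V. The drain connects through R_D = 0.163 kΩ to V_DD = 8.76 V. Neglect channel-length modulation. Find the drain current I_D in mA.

V_GS = V_G = 3.03 V, so V_ov = 3.03 − 0.78 = 2.25 V.
Assume saturation: I_D = ½ k_n V_ov² = 0.5 × 6.3 × 2.25² = 15.9 mA, giving V_DS = V_DD − I_D R_D = 8.76 − 15.9 × 0.163 = 6.16 V.
V_DS = 6.16 V ≥ V_ov = 2.25 V, confirming saturation.

I_D = 15.9 mA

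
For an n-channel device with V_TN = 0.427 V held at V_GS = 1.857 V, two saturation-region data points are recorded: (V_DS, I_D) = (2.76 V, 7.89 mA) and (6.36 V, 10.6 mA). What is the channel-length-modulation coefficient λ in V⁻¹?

λ = 0.130 V⁻¹

With V_GS fixed, I_D ∝ (1 + λ V_DS) in saturation, so I_D2/I_D1 = (1 + λ V_DS2)/(1 + λ V_DS1).
10.6/7.89 = 1.343 = (1 + 6.36 λ)/(1 + 2.76 λ).
Solving: λ (I_D1 V_DS2 − I_D2 V_DS1) = I_D2 − I_D1, so λ = (10.6 − 7.89) / (7.89 × 6.36 − 10.6 × 2.76) = 2.71 / 20.9 = 0.13 V⁻¹.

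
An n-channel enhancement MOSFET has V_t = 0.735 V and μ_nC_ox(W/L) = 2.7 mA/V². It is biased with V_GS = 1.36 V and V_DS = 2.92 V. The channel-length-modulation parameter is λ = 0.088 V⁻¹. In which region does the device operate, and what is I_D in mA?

V_ov = V_GS − V_t = 1.36 − 0.735 = 0.625 V.
Since V_DS = 2.92 V ≥ V_ov = 0.625 V, the device is in saturation.
I_D = ½ k_n V_ov² (1 + λ V_DS) = 0.5 × 2.7 × 0.625² × (1 + 0.088 × 2.92) = 0.663 mA.

Saturation; I_D = 0.663 mA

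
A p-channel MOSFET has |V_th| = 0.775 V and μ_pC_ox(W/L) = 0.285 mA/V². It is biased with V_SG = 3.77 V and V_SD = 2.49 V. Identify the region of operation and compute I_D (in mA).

Triode; I_D = 1.24 mA

V_ov = V_SG − |V_th| = 3.77 − 0.775 = 3 V.
Since V_SD = 2.49 V < V_ov = 3 V, the device is in the triode region.
I_D = k_p [V_ov · V_SD − ½ V_SD²] = 0.285 × [3 × 2.49 − 0.5 × 2.49²] = 1.24 mA.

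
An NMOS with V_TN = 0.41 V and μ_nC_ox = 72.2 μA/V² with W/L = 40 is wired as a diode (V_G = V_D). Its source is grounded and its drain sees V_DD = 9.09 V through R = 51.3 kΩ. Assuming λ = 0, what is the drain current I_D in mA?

I_D = 0.163 mA

With gate tied to drain, V_GS = V_DS ≥ V_GS − V_TN, so the device is in saturation.
k_n = μ_nC_ox · (W/L) = 2.888 mA/V².
KCL at the drain: ½ k_n (V_GS − V_TN)² = (V_DD − V_GS)/R.
Let x = V_GS − 0.41. Then 74.1 x² + x − 8.68 = 0, giving x = 0.336 V (positive root), so V_GS = 0.746 V.
I_D = (V_DD − V_GS)/R = (9.09 − 0.746) / 51.3 = 0.163 mA.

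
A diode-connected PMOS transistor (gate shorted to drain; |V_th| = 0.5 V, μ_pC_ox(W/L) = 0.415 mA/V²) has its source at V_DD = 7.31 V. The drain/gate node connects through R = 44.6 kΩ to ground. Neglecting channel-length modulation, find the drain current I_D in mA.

With gate tied to drain, V_SG = V_SD ≥ V_SG − |V_th|, so the device is in saturation.
KCL at the drain: ½ k_p (V_SG − |V_th|)² = (V_DD − V_SG)/R.
Let x = V_SG − 0.5. Then 9.25 x² + x − 6.81 = 0, giving x = 0.805 V (positive root), so V_SG = 1.31 V.
I_D = (V_DD − V_SG)/R = (7.31 − 1.31) / 44.6 = 0.135 mA.

I_D = 0.135 mA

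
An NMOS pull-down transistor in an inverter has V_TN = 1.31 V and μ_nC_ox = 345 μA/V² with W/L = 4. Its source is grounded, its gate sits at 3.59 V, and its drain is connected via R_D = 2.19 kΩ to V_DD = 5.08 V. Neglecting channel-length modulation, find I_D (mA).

V_GS = V_G = 3.59 V, so V_ov = 3.59 − 1.31 = 2.28 V.
k_n = μ_nC_ox · (W/L) = 1.38 mA/V².
Assume saturation: I_D = ½ k_n V_ov² = 0.5 × 1.38 × 2.28² = 3.59 mA, giving V_DS = V_DD − I_D R_D = 5.08 − 3.59 × 2.19 = -2.78 V.
But -2.78 V < V_ov = 2.28 V, so the device is actually in triode.
In triode I_D = k_n[V_ov V_DS − ½ V_DS²] and I_D = (V_DD − V_DS)/R_D. Equating: 1.51 V_DS² − 7.891 V_DS + 5.08 = 0, giving V_DS = 0.752 V (the root below V_ov).
I_D = (5.08 − 0.752) / 2.19 = 1.98 mA.

I_D = 1.98 mA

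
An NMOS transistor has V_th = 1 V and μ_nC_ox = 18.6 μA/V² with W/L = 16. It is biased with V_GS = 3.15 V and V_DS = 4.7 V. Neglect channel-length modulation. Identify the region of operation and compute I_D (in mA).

Saturation; I_D = 0.688 mA

k_n = μ_nC_ox · (W/L) = 0.2976 mA/V².
V_ov = V_GS − V_th = 3.15 − 1 = 2.15 V.
Since V_DS = 4.7 V ≥ V_ov = 2.15 V, the device is in saturation.
I_D = ½ k_n V_ov² = 0.5 × 0.2976 × 2.15² = 0.688 mA.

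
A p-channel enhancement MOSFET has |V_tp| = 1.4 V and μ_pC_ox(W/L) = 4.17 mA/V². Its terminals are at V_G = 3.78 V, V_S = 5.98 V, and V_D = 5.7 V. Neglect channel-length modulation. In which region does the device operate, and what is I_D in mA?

V_SG = V_S − V_G = 5.98 − 3.78 = 2.2 V; V_SD = V_S − V_D = 5.98 − 5.7 = 0.28 V.
V_ov = V_SG − |V_tp| = 2.2 − 1.4 = 0.8 V.
Since V_SD = 0.28 V < V_ov = 0.8 V, the device is in the triode region.
I_D = k_p [V_ov · V_SD − ½ V_SD²] = 4.17 × [0.8 × 0.28 − 0.5 × 0.28²] = 0.771 mA.

Triode; I_D = 0.771 mA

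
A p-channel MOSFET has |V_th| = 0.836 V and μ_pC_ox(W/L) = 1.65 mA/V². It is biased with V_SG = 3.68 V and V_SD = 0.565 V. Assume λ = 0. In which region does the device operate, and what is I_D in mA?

Triode; I_D = 2.39 mA

V_ov = V_SG − |V_th| = 3.68 − 0.836 = 2.84 V.
Since V_SD = 0.565 V < V_ov = 2.84 V, the device is in the triode region.
I_D = k_p [V_ov · V_SD − ½ V_SD²] = 1.65 × [2.84 × 0.565 − 0.5 × 0.565²] = 2.39 mA.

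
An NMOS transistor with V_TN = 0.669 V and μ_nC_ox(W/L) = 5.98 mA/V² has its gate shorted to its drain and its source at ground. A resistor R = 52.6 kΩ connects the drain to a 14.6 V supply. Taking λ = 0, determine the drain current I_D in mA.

With gate tied to drain, V_GS = V_DS ≥ V_GS − V_TN, so the device is in saturation.
KCL at the drain: ½ k_n (V_GS − V_TN)² = (V_DD − V_GS)/R.
Let x = V_GS − 0.669. Then 157 x² + x − 13.93 = 0, giving x = 0.294 V (positive root), so V_GS = 0.963 V.
I_D = (V_DD − V_GS)/R = (14.6 − 0.963) / 52.6 = 0.259 mA.

I_D = 0.259 mA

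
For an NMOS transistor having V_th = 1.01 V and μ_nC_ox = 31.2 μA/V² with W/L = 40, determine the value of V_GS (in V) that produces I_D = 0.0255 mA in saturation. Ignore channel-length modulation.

V_GS = 1.21 V

k_n = μ_nC_ox · (W/L) = 1.248 mA/V².
In saturation I_D = ½ k_n (V_GS − V_th)², so V_GS − V_th = √(2 I_D / k_n) = √(2 × 0.0255 / 1.248) = 0.202 V.
V_GS = 1.01 + 0.202 = 1.21 V.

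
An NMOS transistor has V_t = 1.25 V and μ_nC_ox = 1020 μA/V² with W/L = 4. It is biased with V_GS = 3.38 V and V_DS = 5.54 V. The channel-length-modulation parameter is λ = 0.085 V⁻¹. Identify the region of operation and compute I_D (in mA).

k_n = μ_nC_ox · (W/L) = 4.08 mA/V².
V_ov = V_GS − V_t = 3.38 − 1.25 = 2.13 V.
Since V_DS = 5.54 V ≥ V_ov = 2.13 V, the device is in saturation.
I_D = ½ k_n V_ov² (1 + λ V_DS) = 0.5 × 4.08 × 2.13² × (1 + 0.085 × 5.54) = 13.6 mA.

Saturation; I_D = 13.6 mA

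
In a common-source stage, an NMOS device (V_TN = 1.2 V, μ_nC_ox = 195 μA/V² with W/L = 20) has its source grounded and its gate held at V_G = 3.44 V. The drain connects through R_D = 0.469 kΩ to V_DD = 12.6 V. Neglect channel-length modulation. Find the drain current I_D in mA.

I_D = 9.78 mA

V_GS = V_G = 3.44 V, so V_ov = 3.44 − 1.2 = 2.24 V.
k_n = μ_nC_ox · (W/L) = 3.9 mA/V².
Assume saturation: I_D = ½ k_n V_ov² = 0.5 × 3.9 × 2.24² = 9.78 mA, giving V_DS = V_DD − I_D R_D = 12.6 − 9.78 × 0.469 = 8.01 V.
V_DS = 8.01 V ≥ V_ov = 2.24 V, confirming saturation.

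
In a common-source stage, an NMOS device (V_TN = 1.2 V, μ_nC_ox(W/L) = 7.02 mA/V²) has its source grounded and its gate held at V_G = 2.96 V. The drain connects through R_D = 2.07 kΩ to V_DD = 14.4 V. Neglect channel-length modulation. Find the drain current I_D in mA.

V_GS = V_G = 2.96 V, so V_ov = 2.96 − 1.2 = 1.76 V.
Assume saturation: I_D = ½ k_n V_ov² = 0.5 × 7.02 × 1.76² = 10.9 mA, giving V_DS = V_DD − I_D R_D = 14.4 − 10.9 × 2.07 = -8.11 V.
But -8.11 V < V_ov = 1.76 V, so the device is actually in triode.
In triode I_D = k_n[V_ov V_DS − ½ V_DS²] and I_D = (V_DD − V_DS)/R_D. Equating: 7.27 V_DS² − 26.58 V_DS + 14.4 = 0, giving V_DS = 0.661 V (the root below V_ov).
I_D = (14.4 − 0.661) / 2.07 = 6.64 mA.

I_D = 6.64 mA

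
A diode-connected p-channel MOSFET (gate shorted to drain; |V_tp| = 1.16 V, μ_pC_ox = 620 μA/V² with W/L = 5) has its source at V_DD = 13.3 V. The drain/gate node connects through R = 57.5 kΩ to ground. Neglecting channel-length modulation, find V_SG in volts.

V_SG = 1.52 V

With gate tied to drain, V_SG = V_SD ≥ V_SG − |V_tp|, so the device is in saturation.
k_p = μ_pC_ox · (W/L) = 3.1 mA/V².
KCL at the drain: ½ k_p (V_SG − |V_tp|)² = (V_DD − V_SG)/R.
Let x = V_SG − 1.16. Then 89.1 x² + x − 12.14 = 0, giving x = 0.364 V (positive root), so V_SG = 1.52 V.
I_D = (V_DD − V_SG)/R = (13.3 − 1.52) / 57.5 = 0.205 mA.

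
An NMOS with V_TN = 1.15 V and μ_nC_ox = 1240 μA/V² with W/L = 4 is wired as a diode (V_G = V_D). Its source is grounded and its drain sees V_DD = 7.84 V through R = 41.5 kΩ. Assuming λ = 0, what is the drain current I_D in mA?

I_D = 0.155 mA

With gate tied to drain, V_GS = V_DS ≥ V_GS − V_TN, so the device is in saturation.
k_n = μ_nC_ox · (W/L) = 4.96 mA/V².
KCL at the drain: ½ k_n (V_GS − V_TN)² = (V_DD − V_GS)/R.
Let x = V_GS − 1.15. Then 103 x² + x − 6.69 = 0, giving x = 0.25 V (positive root), so V_GS = 1.4 V.
I_D = (V_DD − V_GS)/R = (7.84 − 1.4) / 41.5 = 0.155 mA.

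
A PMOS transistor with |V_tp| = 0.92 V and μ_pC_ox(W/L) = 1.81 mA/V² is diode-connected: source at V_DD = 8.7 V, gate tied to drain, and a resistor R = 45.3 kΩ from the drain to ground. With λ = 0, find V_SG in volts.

With gate tied to drain, V_SG = V_SD ≥ V_SG − |V_tp|, so the device is in saturation.
KCL at the drain: ½ k_p (V_SG − |V_tp|)² = (V_DD − V_SG)/R.
Let x = V_SG − 0.92. Then 41 x² + x − 7.78 = 0, giving x = 0.424 V (positive root), so V_SG = 1.34 V.
I_D = (V_DD − V_SG)/R = (8.7 − 1.34) / 45.3 = 0.162 mA.

V_SG = 1.34 V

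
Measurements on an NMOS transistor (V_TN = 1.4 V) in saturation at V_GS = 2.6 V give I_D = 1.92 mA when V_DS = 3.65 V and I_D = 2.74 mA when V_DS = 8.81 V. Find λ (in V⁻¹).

λ = 0.119 V⁻¹

With V_GS fixed, I_D ∝ (1 + λ V_DS) in saturation, so I_D2/I_D1 = (1 + λ V_DS2)/(1 + λ V_DS1).
2.74/1.92 = 1.427 = (1 + 8.81 λ)/(1 + 3.65 λ).
Solving: λ (I_D1 V_DS2 − I_D2 V_DS1) = I_D2 − I_D1, so λ = (2.74 − 1.92) / (1.92 × 8.81 − 2.74 × 3.65) = 0.82 / 6.91 = 0.119 V⁻¹.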